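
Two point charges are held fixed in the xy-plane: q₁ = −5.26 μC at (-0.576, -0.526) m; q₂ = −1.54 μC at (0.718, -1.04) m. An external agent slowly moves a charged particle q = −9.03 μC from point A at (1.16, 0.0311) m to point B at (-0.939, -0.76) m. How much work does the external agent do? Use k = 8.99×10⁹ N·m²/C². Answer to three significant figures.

0.721 J

For quasistatic motion the external work equals the change in potential energy: W_ext = qΔV = q(V_B − V_A).
At A: distances to the source charges are 1.82 m, 1.16 m; V_A = Σ kqᵢ/rᵢ = -3.79×10⁴ V.
At B: distances to the source charges are 0.432 m, 1.68 m; V_B = Σ kqᵢ/rᵢ = -1.18×10⁵ V.
ΔV = V_B − V_A = -7.98×10⁴ V.
W_ext = qΔV = (-9.03×10⁻⁶ C)(-7.98×10⁴ V) = 0.721 J.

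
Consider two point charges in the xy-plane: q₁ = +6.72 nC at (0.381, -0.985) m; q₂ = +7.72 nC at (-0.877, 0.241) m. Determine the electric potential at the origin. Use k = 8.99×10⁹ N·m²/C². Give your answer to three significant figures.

The total potential is the scalar sum of each charge's contribution, V = Σ kqᵢ/rᵢ.
Distances from the field point to each charge: r₁ = 1.06 m, r₂ = 0.910 m.
V = k[(6.72×10⁻⁹)/(1.06) + (7.72×10⁻⁹)/(0.910)] = 134 V.

134 V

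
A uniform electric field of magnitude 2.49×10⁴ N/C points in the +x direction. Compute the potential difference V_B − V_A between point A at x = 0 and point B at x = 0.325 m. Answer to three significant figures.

-8090 V

In a uniform field, potential decreases in the direction of E: V_B − V_A = −E·Δx.
V_B − V_A = −(2.49×10⁴ V/m)(0.325 m) = -8090 V.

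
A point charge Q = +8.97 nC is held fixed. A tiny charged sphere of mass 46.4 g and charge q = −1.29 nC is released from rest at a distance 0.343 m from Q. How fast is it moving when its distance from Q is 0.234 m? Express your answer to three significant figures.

Only the electrostatic force acts, so mechanical energy is conserved: ½mv² = U₁ − U₂ = kQq(1/r₁ − 1/r₂).
U₁ − U₂ = (8.99×10⁹ N·m²/C²)(8.97×10⁻⁹ C)(-1.29×10⁻⁹ C)(1/0.343 − 1/0.234) = 1.41×10⁻⁷ J.
v = √(2·1.41×10⁻⁷/0.0464) = 2.47×10⁻³ m/s.

2.47×10⁻³ m/s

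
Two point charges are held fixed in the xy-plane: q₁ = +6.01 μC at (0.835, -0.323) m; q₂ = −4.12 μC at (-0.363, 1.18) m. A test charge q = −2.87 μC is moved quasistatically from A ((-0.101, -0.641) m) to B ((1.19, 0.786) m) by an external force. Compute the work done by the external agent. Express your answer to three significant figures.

For quasistatic motion the external work equals the change in potential energy: W_ext = qΔV = q(V_B − V_A).
At A: distances to the source charges are 0.989 m, 1.84 m; V_A = Σ kqᵢ/rᵢ = 3.45×10⁴ V.
At B: distances to the source charges are 1.16 m, 1.60 m; V_B = Σ kqᵢ/rᵢ = 2.33×10⁴ V.
ΔV = V_B − V_A = -1.12×10⁴ V.
W_ext = qΔV = (-2.87×10⁻⁶ C)(-1.12×10⁴ V) = 0.0323 J.

0.0323 J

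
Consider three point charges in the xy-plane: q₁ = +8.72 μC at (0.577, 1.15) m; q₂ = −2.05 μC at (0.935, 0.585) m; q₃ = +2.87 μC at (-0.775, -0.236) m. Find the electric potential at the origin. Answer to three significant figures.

7.61×10⁴ V

Electric potential is a scalar, so the contributions from each charge add algebraically: V = Σ kqᵢ/rᵢ.
Distances from the field point to each charge: r₁ = 1.29 m, r₂ = 1.10 m, r₃ = 0.810 m.
V = k[(8.72×10⁻⁶)/(1.29) + (-2.05×10⁻⁶)/(1.10) + (2.87×10⁻⁶)/(0.810)] = 7.61×10⁴ V.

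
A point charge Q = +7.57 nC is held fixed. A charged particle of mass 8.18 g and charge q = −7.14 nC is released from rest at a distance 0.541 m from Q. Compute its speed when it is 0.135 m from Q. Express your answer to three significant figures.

0.0257 m/s

Only the electrostatic force acts, so mechanical energy is conserved: ½mv² = U₁ − U₂ = kQq(1/r₁ − 1/r₂).
U₁ − U₂ = (8.99×10⁹ N·m²/C²)(7.57×10⁻⁹ C)(-7.14×10⁻⁹ C)(1/0.541 − 1/0.135) = 2.70×10⁻⁶ J.
v = √(2·2.70×10⁻⁶/8.18×10⁻³) = 0.0257 m/s.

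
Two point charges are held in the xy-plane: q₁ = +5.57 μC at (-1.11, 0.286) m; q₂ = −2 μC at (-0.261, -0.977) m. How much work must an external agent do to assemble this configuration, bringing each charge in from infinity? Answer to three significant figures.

The work to assemble the configuration equals its total potential energy, U = Σ kqᵢqⱼ/rᵢⱼ over all pairs.
Pair separations: r₁₂ = 1.52 m.
U = (-0.0658) = -0.0658 J.

-0.0658 J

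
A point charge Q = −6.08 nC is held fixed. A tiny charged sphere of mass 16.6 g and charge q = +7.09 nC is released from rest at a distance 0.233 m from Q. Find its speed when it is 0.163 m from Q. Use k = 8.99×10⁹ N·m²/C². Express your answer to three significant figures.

9.28×10⁻³ m/s

Only the electrostatic force acts, so mechanical energy is conserved: ½mv² = U₁ − U₂ = kQq(1/r₁ − 1/r₂).
U₁ − U₂ = (8.99×10⁹ N·m²/C²)(-6.08×10⁻⁹ C)(7.09×10⁻⁹ C)(1/0.233 − 1/0.163) = 7.14×10⁻⁷ J.
v = √(2·7.14×10⁻⁷/0.0166) = 9.28×10⁻³ m/s.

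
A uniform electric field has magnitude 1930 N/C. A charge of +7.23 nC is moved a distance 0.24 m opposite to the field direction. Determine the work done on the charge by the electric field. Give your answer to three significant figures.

The potential change for a displacement 0.24 m opposite to the field direction is ΔV = +Ed = 463 V.
W_field = −qΔV = -3.35×10⁻⁶ J.

-3.35×10⁻⁶ J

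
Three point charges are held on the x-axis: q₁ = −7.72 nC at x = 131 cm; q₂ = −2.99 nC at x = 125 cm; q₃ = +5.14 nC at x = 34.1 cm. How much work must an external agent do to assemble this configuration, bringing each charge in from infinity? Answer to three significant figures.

2.94×10⁻⁶ J

The work to assemble the configuration equals its total potential energy, U = Σ kqᵢqⱼ/rᵢⱼ over all pairs.
Pair separations: r₁₂ = 0.0600 m, r₁₃ = 0.969 m, r₂₃ = 0.909 m.
U = (3.46×10⁻⁶) + (-3.68×10⁻⁷) + (-1.52×10⁻⁷) = 2.94×10⁻⁶ J.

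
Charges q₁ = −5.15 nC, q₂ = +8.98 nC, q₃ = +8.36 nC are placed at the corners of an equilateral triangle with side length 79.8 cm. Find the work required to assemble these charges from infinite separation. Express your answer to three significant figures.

The assembly work is the sum of pairwise potential energies, U = Σ_{i<j} kqᵢqⱼ/rᵢⱼ.
All three pair separations equal the side length, 0.798 m.
U = (-5.21×10⁻⁷) + (-4.85×10⁻⁷) + (8.46×10⁻⁷) = -1.60×10⁻⁷ J.

-1.60×10⁻⁷ J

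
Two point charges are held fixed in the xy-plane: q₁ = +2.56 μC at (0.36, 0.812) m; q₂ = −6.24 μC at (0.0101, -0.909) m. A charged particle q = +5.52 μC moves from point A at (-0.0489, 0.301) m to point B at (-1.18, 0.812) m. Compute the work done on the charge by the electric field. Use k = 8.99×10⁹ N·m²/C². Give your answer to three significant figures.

4.00×10⁻³ J

The work done by the electric force is W_field = −ΔU = −q(V_B − V_A) = q(V_A − V_B).
At A: distances to the source charges are 0.654 m, 1.21 m; V_A = Σ kqᵢ/rᵢ = -1.11×10⁴ V.
At B: distances to the source charges are 1.54 m, 2.09 m; V_B = Σ kqᵢ/rᵢ = -1.19×10⁴ V.
ΔV = V_B − V_A = -724 V.
W_field = −qΔV = −(5.52×10⁻⁶ C)(-724 V) = 4.00×10⁻³ J.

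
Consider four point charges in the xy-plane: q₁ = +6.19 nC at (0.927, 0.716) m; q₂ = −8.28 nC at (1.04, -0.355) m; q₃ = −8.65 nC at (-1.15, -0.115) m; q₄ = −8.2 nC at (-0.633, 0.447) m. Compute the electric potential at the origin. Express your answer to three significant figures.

-183 V

The total potential is the scalar sum of each charge's contribution, V = Σ kqᵢ/rᵢ.
Distances from the field point to each charge: r₁ = 1.17 m, r₂ = 1.10 m, r₃ = 1.16 m, r₄ = 0.775 m.
V = k[(6.19×10⁻⁹)/(1.17) + (-8.28×10⁻⁹)/(1.10) + (-8.65×10⁻⁹)/(1.16) + (-8.20×10⁻⁹)/(0.775)] = -183 V.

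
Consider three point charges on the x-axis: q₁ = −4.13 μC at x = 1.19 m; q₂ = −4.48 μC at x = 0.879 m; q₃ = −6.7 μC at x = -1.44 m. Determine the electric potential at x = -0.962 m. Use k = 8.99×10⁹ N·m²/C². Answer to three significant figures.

-1.65×10⁵ V

The total potential is the scalar sum of each charge's contribution, V = Σ kqᵢ/rᵢ.
Distances from the field point to each charge: r₁ = 2.15 m, r₂ = 1.84 m, r₃ = 0.478 m.
V = k[(-4.13×10⁻⁶)/(2.15) + (-4.48×10⁻⁶)/(1.84) + (-6.70×10⁻⁶)/(0.478)] = -1.65×10⁵ V.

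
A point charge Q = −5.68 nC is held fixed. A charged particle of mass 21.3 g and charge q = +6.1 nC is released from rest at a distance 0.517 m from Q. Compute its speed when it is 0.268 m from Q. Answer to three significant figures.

Only the electrostatic force acts, so mechanical energy is conserved: ½mv² = U₁ − U₂ = kQq(1/r₁ − 1/r₂).
U₁ − U₂ = (8.99×10⁹ N·m²/C²)(-5.68×10⁻⁹ C)(6.10×10⁻⁹ C)(1/0.517 − 1/0.268) = 5.60×10⁻⁷ J.
v = √(2·5.60×10⁻⁷/0.0213) = 7.25×10⁻³ m/s.

7.25×10⁻³ m/s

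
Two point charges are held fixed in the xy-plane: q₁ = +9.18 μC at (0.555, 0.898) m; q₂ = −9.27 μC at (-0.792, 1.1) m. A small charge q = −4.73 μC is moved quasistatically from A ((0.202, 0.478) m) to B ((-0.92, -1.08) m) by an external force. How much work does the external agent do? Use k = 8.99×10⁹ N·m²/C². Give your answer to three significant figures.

0.398 J

For quasistatic motion the external work equals the change in potential energy: W_ext = qΔV = q(V_B − V_A).
At A: distances to the source charges are 0.549 m, 1.17 m; V_A = Σ kqᵢ/rᵢ = 7.94×10⁴ V.
At B: distances to the source charges are 2.47 m, 2.18 m; V_B = Σ kqᵢ/rᵢ = -4720 V.
ΔV = V_B − V_A = -8.41×10⁴ V.
W_ext = qΔV = (-4.73×10⁻⁶ C)(-8.41×10⁴ V) = 0.398 J.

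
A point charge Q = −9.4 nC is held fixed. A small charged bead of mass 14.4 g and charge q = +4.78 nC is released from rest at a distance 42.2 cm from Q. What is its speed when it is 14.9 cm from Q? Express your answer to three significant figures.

0.0156 m/s

Only the electrostatic force acts, so mechanical energy is conserved: ½mv² = U₁ − U₂ = kQq(1/r₁ − 1/r₂).
U₁ − U₂ = (8.99×10⁹ N·m²/C²)(-9.40×10⁻⁹ C)(4.78×10⁻⁹ C)(1/0.422 − 1/0.149) = 1.75×10⁻⁶ J.
v = √(2·1.75×10⁻⁶/0.0144) = 0.0156 m/s.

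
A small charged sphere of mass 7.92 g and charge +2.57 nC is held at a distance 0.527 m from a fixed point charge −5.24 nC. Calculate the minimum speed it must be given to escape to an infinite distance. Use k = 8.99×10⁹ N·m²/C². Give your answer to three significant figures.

7.62×10⁻³ m/s

To just escape, total mechanical energy must reach zero at infinity: ½mv²_min + U = 0, so ½mv²_min = −U = |kQq|/r.
|U| = |kQq|/r = (8.99×10⁹ N·m²/C²)(5.24×10⁻⁹)(2.57×10⁻⁹)/(0.527) = 2.30×10⁻⁷ J.
v_min = √(2|U|/m) = √(2·2.30×10⁻⁷/7.92×10⁻³) = 7.62×10⁻³ m/s.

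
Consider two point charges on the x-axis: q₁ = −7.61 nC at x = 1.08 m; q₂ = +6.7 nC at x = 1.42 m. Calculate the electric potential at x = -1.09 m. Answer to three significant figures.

-7.53 V

The total potential is the scalar sum of each charge's contribution, V = Σ kqᵢ/rᵢ.
Distances from the field point to each charge: r₁ = 2.17 m, r₂ = 2.51 m.
V = k[(-7.61×10⁻⁹)/(2.17) + (6.70×10⁻⁹)/(2.51)] = -7.53 V.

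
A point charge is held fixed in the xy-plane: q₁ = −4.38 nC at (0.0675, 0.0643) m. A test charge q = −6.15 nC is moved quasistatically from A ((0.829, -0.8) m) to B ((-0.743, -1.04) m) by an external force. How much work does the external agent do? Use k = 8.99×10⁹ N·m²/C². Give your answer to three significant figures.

For quasistatic motion the external work equals the change in potential energy: W_ext = qΔV = q(V_B − V_A).
At A: distance to the source charge is 1.15 m; V_A = kq₁/r = -34.2 V.
At B: distance to the source charge is 1.37 m; V_B = kq₁/r = -28.7 V.
ΔV = V_B − V_A = 5.44 V.
W_ext = qΔV = (-6.15×10⁻⁹ C)(5.44 V) = -3.34×10⁻⁸ J.

-3.34×10⁻⁸ J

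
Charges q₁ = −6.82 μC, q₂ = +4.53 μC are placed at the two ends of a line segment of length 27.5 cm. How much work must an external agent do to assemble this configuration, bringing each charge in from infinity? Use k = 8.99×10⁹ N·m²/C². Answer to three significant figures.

-1.01 J

The work to assemble the configuration equals its total potential energy, U = Σ kqᵢqⱼ/rᵢⱼ over all pairs.
The separation is r = 0.275 m.
U = (-1.01) = -1.01 J.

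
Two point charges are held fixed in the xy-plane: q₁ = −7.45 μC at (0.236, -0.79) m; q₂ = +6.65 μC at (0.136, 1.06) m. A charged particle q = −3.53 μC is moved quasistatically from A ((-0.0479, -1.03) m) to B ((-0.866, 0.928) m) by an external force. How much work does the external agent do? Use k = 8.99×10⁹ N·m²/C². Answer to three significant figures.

-0.628 J

For quasistatic motion the external work equals the change in potential energy: W_ext = qΔV = q(V_B − V_A).
At A: distances to the source charges are 0.372 m, 2.10 m; V_A = Σ kqᵢ/rᵢ = -1.52×10⁵ V.
At B: distances to the source charges are 2.04 m, 1.01 m; V_B = Σ kqᵢ/rᵢ = 2.63×10⁴ V.
ΔV = V_B − V_A = 1.78×10⁵ V.
W_ext = qΔV = (-3.53×10⁻⁶ C)(1.78×10⁵ V) = -0.628 J.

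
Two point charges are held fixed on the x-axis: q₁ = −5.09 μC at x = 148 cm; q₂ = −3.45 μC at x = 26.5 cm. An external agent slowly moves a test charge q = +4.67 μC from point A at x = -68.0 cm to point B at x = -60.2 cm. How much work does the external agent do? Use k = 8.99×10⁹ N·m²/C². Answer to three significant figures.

For quasistatic motion the external work equals the change in potential energy: W_ext = qΔV = q(V_B − V_A).
At A: distances to the source charges are 2.16 m, 0.945 m; V_A = Σ kqᵢ/rᵢ = -5.40×10⁴ V.
At B: distances to the source charges are 2.08 m, 0.867 m; V_B = Σ kqᵢ/rᵢ = -5.78×10⁴ V.
ΔV = V_B − V_A = -3750 V.
W_ext = qΔV = (4.67×10⁻⁶ C)(-3750 V) = -0.0175 J.

-0.0175 J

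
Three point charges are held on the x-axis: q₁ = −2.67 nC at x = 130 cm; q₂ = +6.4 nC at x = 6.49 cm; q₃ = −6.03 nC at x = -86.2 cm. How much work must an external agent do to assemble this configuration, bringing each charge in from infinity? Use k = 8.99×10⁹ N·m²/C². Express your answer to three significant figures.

The assembly work is the sum of pairwise potential energies, U = Σ_{i<j} kqᵢqⱼ/rᵢⱼ.
Pair separations: r₁₂ = 1.24 m, r₁₃ = 2.16 m, r₂₃ = 0.927 m.
U = (-1.24×10⁻⁷) + (6.69×10⁻⁸) + (-3.74×10⁻⁷) = -4.32×10⁻⁷ J.

-4.32×10⁻⁷ J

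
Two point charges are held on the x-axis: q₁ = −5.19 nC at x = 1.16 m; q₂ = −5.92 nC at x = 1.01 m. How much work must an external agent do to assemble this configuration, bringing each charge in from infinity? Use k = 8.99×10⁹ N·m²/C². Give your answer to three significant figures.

1.84×10⁻⁶ J

The assembly work is the sum of pairwise potential energies, U = Σ_{i<j} kqᵢqⱼ/rᵢⱼ.
Pair separations: r₁₂ = 0.150 m.
U = (1.84×10⁻⁶) = 1.84×10⁻⁶ J.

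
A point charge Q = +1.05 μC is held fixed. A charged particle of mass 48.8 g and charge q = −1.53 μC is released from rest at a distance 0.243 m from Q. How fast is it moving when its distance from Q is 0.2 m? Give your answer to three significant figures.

0.724 m/s

Only the electrostatic force acts, so mechanical energy is conserved: ½mv² = U₁ − U₂ = kQq(1/r₁ − 1/r₂).
U₁ − U₂ = (8.99×10⁹ N·m²/C²)(1.05×10⁻⁶ C)(-1.53×10⁻⁶ C)(1/0.243 − 1/0.200) = 0.0128 J.
v = √(2·0.0128/0.0488) = 0.724 m/s.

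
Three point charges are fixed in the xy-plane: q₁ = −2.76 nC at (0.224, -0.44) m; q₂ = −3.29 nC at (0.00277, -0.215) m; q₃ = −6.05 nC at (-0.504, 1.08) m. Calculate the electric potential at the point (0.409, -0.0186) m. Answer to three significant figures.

Electric potential is a scalar, so the contributions from each charge add algebraically: V = Σ kqᵢ/rᵢ.
Distances from the field point to each charge: r₁ = 0.460 m, r₂ = 0.451 m, r₃ = 1.43 m.
V = k[(-2.76×10⁻⁹)/(0.460) + (-3.29×10⁻⁹)/(0.451) + (-6.05×10⁻⁹)/(1.43)] = -158 V.

-158 V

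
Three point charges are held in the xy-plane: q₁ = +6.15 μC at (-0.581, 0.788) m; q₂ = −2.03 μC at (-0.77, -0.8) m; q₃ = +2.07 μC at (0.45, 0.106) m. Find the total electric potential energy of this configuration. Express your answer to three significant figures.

-2.46×10⁻³ J

The assembly work is the sum of pairwise potential energies, U = Σ_{i<j} kqᵢqⱼ/rᵢⱼ.
Pair separations: r₁₂ = 1.60 m, r₁₃ = 1.24 m, r₂₃ = 1.52 m.
U = (-0.0702) + (0.0926) + (-0.0249) = -2.46×10⁻³ J.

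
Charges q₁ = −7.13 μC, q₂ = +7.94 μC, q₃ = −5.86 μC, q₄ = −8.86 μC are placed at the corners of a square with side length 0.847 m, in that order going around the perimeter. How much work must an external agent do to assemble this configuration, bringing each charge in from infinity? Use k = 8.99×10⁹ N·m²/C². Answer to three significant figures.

-0.0876 J

The assembly work is the sum of pairwise potential energies, U = Σ_{i<j} kqᵢqⱼ/rᵢⱼ.
The four side pairs have separation 0.847 m and the two diagonal pairs 1.20 m.
Summing all 6 pair terms gives U = -0.0876 J.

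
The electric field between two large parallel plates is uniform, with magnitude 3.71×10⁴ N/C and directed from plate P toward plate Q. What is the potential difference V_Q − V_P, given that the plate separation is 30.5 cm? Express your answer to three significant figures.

-1.13×10⁴ V

In a uniform field, potential decreases in the direction of E: ΔV = −E·d for a displacement d parallel to E.
Going from P to Q is a displacement of 30.5 cm along the field, so V_Q − V_P = −Ed = -1.13×10⁴ V.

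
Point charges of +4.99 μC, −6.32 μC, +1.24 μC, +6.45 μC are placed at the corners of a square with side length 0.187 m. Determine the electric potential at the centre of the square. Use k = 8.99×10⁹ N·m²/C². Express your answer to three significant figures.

4.32×10⁵ V

Electric potential is a scalar, so the contributions from each charge add algebraically: V = Σ kqᵢ/rᵢ.
The distance from each corner to the centre is a√2/2 = 0.132 m.
V = k[(4.99×10⁻⁶)/(0.132) + (-6.32×10⁻⁶)/(0.132) + (1.24×10⁻⁶)/(0.132) + (6.45×10⁻⁶)/(0.132)] = 4.32×10⁵ V.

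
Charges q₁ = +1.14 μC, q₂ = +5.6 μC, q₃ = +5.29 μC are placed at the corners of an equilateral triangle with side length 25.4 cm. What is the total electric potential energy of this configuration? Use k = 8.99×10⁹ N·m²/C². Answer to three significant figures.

1.49 J

The work to assemble the configuration equals its total potential energy, U = Σ kqᵢqⱼ/rᵢⱼ over all pairs.
All three pair separations equal the side length, 0.254 m.
U = (0.226) + (0.213) + (1.05) = 1.49 J.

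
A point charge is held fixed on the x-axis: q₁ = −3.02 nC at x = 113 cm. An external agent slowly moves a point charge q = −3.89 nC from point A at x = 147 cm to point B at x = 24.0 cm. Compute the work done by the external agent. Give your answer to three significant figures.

-1.92×10⁻⁷ J

For quasistatic motion the external work equals the change in potential energy: W_ext = qΔV = q(V_B − V_A).
At A: distance to the source charge is 0.340 m; V_A = kq₁/r = -79.9 V.
At B: distance to the source charge is 0.890 m; V_B = kq₁/r = -30.5 V.
ΔV = V_B − V_A = 49.3 V.
W_ext = qΔV = (-3.89×10⁻⁹ C)(49.3 V) = -1.92×10⁻⁷ J.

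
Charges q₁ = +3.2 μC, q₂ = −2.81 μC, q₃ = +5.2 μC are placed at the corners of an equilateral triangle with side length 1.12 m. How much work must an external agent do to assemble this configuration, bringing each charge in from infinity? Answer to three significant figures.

-0.0559 J

The assembly work is the sum of pairwise potential energies, U = Σ_{i<j} kqᵢqⱼ/rᵢⱼ.
All three pair separations equal the side length, 1.12 m.
U = (-0.0722) + (0.134) + (-0.117) = -0.0559 J.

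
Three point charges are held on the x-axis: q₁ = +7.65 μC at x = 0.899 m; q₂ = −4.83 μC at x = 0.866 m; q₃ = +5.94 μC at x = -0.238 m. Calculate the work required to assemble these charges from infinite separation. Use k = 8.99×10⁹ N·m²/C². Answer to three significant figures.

-9.94 J

The work to assemble the configuration equals its total potential energy, U = Σ kqᵢqⱼ/rᵢⱼ over all pairs.
Pair separations: r₁₂ = 0.0330 m, r₁₃ = 1.14 m, r₂₃ = 1.10 m.
U = (-10.1) + (0.359) + (-0.234) = -9.94 J.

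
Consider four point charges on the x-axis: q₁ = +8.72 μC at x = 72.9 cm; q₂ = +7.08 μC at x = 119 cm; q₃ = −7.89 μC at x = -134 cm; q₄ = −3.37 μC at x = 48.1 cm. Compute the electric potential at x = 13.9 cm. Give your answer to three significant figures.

The total potential is the scalar sum of each charge's contribution, V = Σ kqᵢ/rᵢ.
Distances from the field point to each charge: r₁ = 0.590 m, r₂ = 1.05 m, r₃ = 1.48 m, r₄ = 0.342 m.
V = k[(8.72×10⁻⁶)/(0.590) + (7.08×10⁻⁶)/(1.05) + (-7.89×10⁻⁶)/(1.48) + (-3.37×10⁻⁶)/(0.342)] = 5.69×10⁴ V.

5.69×10⁴ V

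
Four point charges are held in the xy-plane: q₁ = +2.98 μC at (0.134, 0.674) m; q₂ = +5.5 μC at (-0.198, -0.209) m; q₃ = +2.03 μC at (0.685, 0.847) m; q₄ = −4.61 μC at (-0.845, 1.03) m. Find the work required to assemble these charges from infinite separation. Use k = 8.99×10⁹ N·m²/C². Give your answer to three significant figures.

-0.0130 J

The assembly work is the sum of pairwise potential energies, U = Σ_{i<j} kqᵢqⱼ/rᵢⱼ.
Pair separations: r₁₂ = 0.943 m, r₁₃ = 0.578 m, r₁₄ = 1.04 m, r₂₃ = 1.38 m, r₂₄ = 1.40 m, r₃₄ = 1.54 m.
Summing all 6 pair terms gives U = -0.0130 J.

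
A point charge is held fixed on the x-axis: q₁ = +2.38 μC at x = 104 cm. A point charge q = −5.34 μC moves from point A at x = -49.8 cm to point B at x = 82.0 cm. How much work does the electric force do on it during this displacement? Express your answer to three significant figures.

The work done by the electric force is W_field = −ΔU = −q(V_B − V_A) = q(V_A − V_B).
At A: distance to the source charge is 1.54 m; V_A = kq₁/r = 1.39×10⁴ V.
At B: distance to the source charge is 0.220 m; V_B = kq₁/r = 9.73×10⁴ V.
ΔV = V_B − V_A = 8.33×10⁴ V.
W_field = −qΔV = −(-5.34×10⁻⁶ C)(8.33×10⁴ V) = 0.445 J.

0.445 J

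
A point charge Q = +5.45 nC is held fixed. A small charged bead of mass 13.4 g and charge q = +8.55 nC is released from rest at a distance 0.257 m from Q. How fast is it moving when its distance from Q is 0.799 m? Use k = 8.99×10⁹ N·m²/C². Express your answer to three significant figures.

0.0128 m/s

Only the electrostatic force acts, so mechanical energy is conserved: ½mv² = U₁ − U₂ = kQq(1/r₁ − 1/r₂).
U₁ − U₂ = (8.99×10⁹ N·m²/C²)(5.45×10⁻⁹ C)(8.55×10⁻⁹ C)(1/0.257 − 1/0.799) = 1.11×10⁻⁶ J.
v = √(2·1.11×10⁻⁶/0.0134) = 0.0128 m/s.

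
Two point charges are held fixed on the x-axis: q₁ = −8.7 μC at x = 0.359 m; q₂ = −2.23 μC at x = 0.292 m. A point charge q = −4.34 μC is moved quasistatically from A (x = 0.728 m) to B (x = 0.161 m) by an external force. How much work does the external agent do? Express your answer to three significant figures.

1.26 J

For quasistatic motion the external work equals the change in potential energy: W_ext = qΔV = q(V_B − V_A).
At A: distances to the source charges are 0.369 m, 0.436 m; V_A = Σ kqᵢ/rᵢ = -2.58×10⁵ V.
At B: distances to the source charges are 0.198 m, 0.131 m; V_B = Σ kqᵢ/rᵢ = -5.48×10⁵ V.
ΔV = V_B − V_A = -2.90×10⁵ V.
W_ext = qΔV = (-4.34×10⁻⁶ C)(-2.90×10⁵ V) = 1.26 J.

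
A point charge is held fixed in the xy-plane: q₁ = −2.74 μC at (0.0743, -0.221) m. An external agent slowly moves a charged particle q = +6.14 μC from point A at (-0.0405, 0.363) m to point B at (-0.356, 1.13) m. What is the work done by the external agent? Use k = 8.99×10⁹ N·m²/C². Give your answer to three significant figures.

0.147 J

For quasistatic motion the external work equals the change in potential energy: W_ext = qΔV = q(V_B − V_A).
At A: distance to the source charge is 0.595 m; V_A = kq₁/r = -4.14×10⁴ V.
At B: distance to the source charge is 1.42 m; V_B = kq₁/r = -1.74×10⁴ V.
ΔV = V_B − V_A = 2.40×10⁴ V.
W_ext = qΔV = (6.14×10⁻⁶ C)(2.40×10⁴ V) = 0.147 J.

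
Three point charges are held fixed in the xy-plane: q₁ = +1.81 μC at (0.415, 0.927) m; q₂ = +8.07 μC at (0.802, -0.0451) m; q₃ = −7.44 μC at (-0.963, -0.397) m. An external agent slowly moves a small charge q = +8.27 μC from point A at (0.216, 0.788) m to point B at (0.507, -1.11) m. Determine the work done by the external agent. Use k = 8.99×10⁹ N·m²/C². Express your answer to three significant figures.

For quasistatic motion the external work equals the change in potential energy: W_ext = qΔV = q(V_B − V_A).
At A: distances to the source charges are 0.243 m, 1.02 m, 1.67 m; V_A = Σ kqᵢ/rᵢ = 9.82×10⁴ V.
At B: distances to the source charges are 2.04 m, 1.11 m, 1.63 m; V_B = Σ kqᵢ/rᵢ = 3.27×10⁴ V.
ΔV = V_B − V_A = -6.56×10⁴ V.
W_ext = qΔV = (8.27×10⁻⁶ C)(-6.56×10⁴ V) = -0.542 J.

-0.542 J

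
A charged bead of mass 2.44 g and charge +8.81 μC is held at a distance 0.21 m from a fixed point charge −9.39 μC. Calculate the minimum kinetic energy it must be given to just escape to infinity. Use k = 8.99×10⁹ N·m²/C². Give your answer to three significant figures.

3.54 J

To just escape, total mechanical energy must reach zero at infinity: ½mv²_min + U = 0, so ½mv²_min = −U = |kQq|/r.
|U| = |kQq|/r = (8.99×10⁹ N·m²/C²)(9.39×10⁻⁶)(8.81×10⁻⁶)/(0.210) = 3.54 J.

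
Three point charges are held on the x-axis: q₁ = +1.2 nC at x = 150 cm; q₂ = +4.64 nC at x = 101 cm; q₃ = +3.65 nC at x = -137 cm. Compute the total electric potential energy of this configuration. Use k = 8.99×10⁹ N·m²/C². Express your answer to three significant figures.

1.80×10⁻⁷ J

The assembly work is the sum of pairwise potential energies, U = Σ_{i<j} kqᵢqⱼ/rᵢⱼ.
Pair separations: r₁₂ = 0.490 m, r₁₃ = 2.87 m, r₂₃ = 2.38 m.
U = (1.02×10⁻⁷) + (1.37×10⁻⁸) + (6.40×10⁻⁸) = 1.80×10⁻⁷ J.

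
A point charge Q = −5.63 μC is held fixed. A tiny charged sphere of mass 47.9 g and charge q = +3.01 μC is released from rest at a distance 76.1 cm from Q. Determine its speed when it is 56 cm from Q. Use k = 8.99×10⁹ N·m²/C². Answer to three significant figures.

Only the electrostatic force acts, so mechanical energy is conserved: ½mv² = U₁ − U₂ = kQq(1/r₁ − 1/r₂).
U₁ − U₂ = (8.99×10⁹ N·m²/C²)(-5.63×10⁻⁶ C)(3.01×10⁻⁶ C)(1/0.761 − 1/0.560) = 0.0719 J.
v = √(2·0.0719/0.0479) = 1.73 m/s.

1.73 m/s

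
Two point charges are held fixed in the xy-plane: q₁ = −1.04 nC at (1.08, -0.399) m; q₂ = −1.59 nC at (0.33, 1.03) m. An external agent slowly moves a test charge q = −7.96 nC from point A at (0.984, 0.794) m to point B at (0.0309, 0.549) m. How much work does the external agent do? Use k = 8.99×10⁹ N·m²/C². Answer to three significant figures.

For quasistatic motion the external work equals the change in potential energy: W_ext = qΔV = q(V_B − V_A).
At A: distances to the source charges are 1.20 m, 0.695 m; V_A = Σ kqᵢ/rᵢ = -28.4 V.
At B: distances to the source charges are 1.41 m, 0.566 m; V_B = Σ kqᵢ/rᵢ = -31.8 V.
ΔV = V_B − V_A = -3.48 V.
W_ext = qΔV = (-7.96×10⁻⁹ C)(-3.48 V) = 2.77×10⁻⁸ J.

2.77×10⁻⁸ J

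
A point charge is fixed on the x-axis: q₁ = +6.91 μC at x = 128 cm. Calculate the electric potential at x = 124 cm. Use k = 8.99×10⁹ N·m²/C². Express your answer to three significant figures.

Electric potential is a scalar, so the contributions from each charge add algebraically: V = Σ kqᵢ/rᵢ.
V = k[(6.91×10⁻⁶)/(0.0400)] = 1.55×10⁶ V.

1.55×10⁶ V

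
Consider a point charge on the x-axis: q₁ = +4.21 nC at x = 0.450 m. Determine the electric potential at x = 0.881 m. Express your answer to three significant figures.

87.8 V

Electric potential is a scalar, so the contributions from each charge add algebraically: V = Σ kqᵢ/rᵢ.
V = k[(4.21×10⁻⁹)/(0.431)] = 87.8 V.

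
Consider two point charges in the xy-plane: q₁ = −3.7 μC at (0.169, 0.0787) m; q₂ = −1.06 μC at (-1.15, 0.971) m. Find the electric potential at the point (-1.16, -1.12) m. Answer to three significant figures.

Electric potential is a scalar, so the contributions from each charge add algebraically: V = Σ kqᵢ/rᵢ.
Distances from the field point to each charge: r₁ = 1.79 m, r₂ = 2.09 m.
V = k[(-3.70×10⁻⁶)/(1.79) + (-1.06×10⁻⁶)/(2.09)] = -2.31×10⁴ V.

-2.31×10⁴ V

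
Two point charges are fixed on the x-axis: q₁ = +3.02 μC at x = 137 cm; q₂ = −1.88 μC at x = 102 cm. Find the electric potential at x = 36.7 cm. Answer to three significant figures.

Electric potential is a scalar, so the contributions from each charge add algebraically: V = Σ kqᵢ/rᵢ.
Distances from the field point to each charge: r₁ = 1.00 m, r₂ = 0.653 m.
V = k[(3.02×10⁻⁶)/(1.00) + (-1.88×10⁻⁶)/(0.653)] = 1190 V.

1190 V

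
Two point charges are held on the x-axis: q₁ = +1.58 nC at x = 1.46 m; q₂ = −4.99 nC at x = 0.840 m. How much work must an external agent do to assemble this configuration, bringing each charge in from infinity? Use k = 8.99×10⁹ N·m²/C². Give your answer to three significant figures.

-1.14×10⁻⁷ J

The assembly work is the sum of pairwise potential energies, U = Σ_{i<j} kqᵢqⱼ/rᵢⱼ.
Pair separations: r₁₂ = 0.620 m.
U = (-1.14×10⁻⁷) = -1.14×10⁻⁷ J.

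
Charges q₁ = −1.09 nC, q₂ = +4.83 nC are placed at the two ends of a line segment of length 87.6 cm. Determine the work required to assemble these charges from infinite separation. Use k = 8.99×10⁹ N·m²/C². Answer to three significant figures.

-5.40×10⁻⁸ J

The work to assemble the configuration equals its total potential energy, U = Σ kqᵢqⱼ/rᵢⱼ over all pairs.
The separation is r = 0.876 m.
U = (-5.40×10⁻⁸) = -5.40×10⁻⁸ J.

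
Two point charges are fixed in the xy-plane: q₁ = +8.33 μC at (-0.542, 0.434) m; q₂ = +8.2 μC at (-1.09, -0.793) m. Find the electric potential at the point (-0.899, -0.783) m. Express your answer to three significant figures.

Electric potential is a scalar, so the contributions from each charge add algebraically: V = Σ kqᵢ/rᵢ.
Distances from the field point to each charge: r₁ = 1.27 m, r₂ = 0.191 m.
V = k[(8.33×10⁻⁶)/(1.27) + (8.20×10⁻⁶)/(0.191)] = 4.44×10⁵ V.

4.44×10⁵ V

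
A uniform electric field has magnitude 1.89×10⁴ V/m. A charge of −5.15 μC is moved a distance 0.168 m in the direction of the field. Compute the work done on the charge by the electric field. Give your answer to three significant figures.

-0.0164 J

The potential change for a displacement 0.168 m in the direction of the field is ΔV = −Ed = -3180 V.
W_field = −qΔV = -0.0164 J.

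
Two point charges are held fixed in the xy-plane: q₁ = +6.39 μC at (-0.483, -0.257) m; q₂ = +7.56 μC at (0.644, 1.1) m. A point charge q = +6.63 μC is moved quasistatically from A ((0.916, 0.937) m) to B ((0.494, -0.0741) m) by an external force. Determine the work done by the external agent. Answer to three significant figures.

For quasistatic motion the external work equals the change in potential energy: W_ext = qΔV = q(V_B − V_A).
At A: distances to the source charges are 1.84 m, 0.317 m; V_A = Σ kqᵢ/rᵢ = 2.46×10⁵ V.
At B: distances to the source charges are 0.994 m, 1.18 m; V_B = Σ kqᵢ/rᵢ = 1.15×10⁵ V.
ΔV = V_B − V_A = -1.30×10⁵ V.
W_ext = qΔV = (6.63×10⁻⁶ C)(-1.30×10⁵ V) = -0.864 J.

-0.864 J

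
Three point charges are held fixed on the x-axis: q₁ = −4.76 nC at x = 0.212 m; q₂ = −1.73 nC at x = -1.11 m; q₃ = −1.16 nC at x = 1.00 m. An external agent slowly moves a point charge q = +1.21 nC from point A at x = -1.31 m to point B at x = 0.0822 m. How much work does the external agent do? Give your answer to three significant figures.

For quasistatic motion the external work equals the change in potential energy: W_ext = qΔV = q(V_B − V_A).
At A: distances to the source charges are 1.52 m, 0.200 m, 2.31 m; V_A = Σ kqᵢ/rᵢ = -110 V.
At B: distances to the source charges are 0.130 m, 1.19 m, 0.918 m; V_B = Σ kqᵢ/rᵢ = -354 V.
ΔV = V_B − V_A = -244 V.
W_ext = qΔV = (1.21×10⁻⁹ C)(-244 V) = -2.95×10⁻⁷ J.

-2.95×10⁻⁷ J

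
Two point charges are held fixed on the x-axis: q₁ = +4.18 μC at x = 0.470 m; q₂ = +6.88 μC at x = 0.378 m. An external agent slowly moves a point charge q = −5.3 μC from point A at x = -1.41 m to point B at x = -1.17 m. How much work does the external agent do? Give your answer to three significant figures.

-0.0439 J

For quasistatic motion the external work equals the change in potential energy: W_ext = qΔV = q(V_B − V_A).
At A: distances to the source charges are 1.88 m, 1.79 m; V_A = Σ kqᵢ/rᵢ = 5.46×10⁴ V.
At B: distances to the source charges are 1.64 m, 1.55 m; V_B = Σ kqᵢ/rᵢ = 6.29×10⁴ V.
ΔV = V_B − V_A = 8290 V.
W_ext = qΔV = (-5.30×10⁻⁶ C)(8290 V) = -0.0439 J.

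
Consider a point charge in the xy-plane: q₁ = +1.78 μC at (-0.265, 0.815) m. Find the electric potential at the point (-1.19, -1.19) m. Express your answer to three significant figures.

The total potential is the scalar sum of each charge's contribution, V = Σ kqᵢ/rᵢ.
Distances from the field point to each charge: r₁ = 2.21 m.
V = k[(1.78×10⁻⁶)/(2.21)] = 7250 V.

7250 V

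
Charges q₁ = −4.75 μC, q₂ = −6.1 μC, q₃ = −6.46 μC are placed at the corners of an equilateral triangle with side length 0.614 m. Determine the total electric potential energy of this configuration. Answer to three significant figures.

1.45 J

The assembly work is the sum of pairwise potential energies, U = Σ_{i<j} kqᵢqⱼ/rᵢⱼ.
All three pair separations equal the side length, 0.614 m.
U = (0.424) + (0.449) + (0.577) = 1.45 J.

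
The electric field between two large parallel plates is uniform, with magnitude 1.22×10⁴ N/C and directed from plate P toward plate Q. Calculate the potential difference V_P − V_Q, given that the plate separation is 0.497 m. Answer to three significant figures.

In a uniform field, potential decreases in the direction of E: ΔV = −E·d for a displacement d parallel to E.
Going from Q to P is a displacement of 0.497 m opposite to the field, so V_P − V_Q = +Ed = 6060 V.

6060 V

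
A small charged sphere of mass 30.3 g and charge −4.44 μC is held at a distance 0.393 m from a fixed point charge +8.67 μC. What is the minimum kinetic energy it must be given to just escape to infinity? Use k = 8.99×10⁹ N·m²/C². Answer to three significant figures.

To just escape, total mechanical energy must reach zero at infinity: ½mv²_min + U = 0, so ½mv²_min = −U = |kQq|/r.
|U| = |kQq|/r = (8.99×10⁹ N·m²/C²)(8.67×10⁻⁶)(4.44×10⁻⁶)/(0.393) = 0.881 J.

0.881 J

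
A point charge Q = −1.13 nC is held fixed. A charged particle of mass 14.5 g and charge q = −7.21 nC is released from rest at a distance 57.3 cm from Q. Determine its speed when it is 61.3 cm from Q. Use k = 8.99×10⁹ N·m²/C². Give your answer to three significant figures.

Only the electrostatic force acts, so mechanical energy is conserved: ½mv² = U₁ − U₂ = kQq(1/r₁ − 1/r₂).
U₁ − U₂ = (8.99×10⁹ N·m²/C²)(-1.13×10⁻⁹ C)(-7.21×10⁻⁹ C)(1/0.573 − 1/0.613) = 8.34×10⁻⁹ J.
v = √(2·8.34×10⁻⁹/0.0145) = 1.07×10⁻³ m/s.

1.07×10⁻³ m/s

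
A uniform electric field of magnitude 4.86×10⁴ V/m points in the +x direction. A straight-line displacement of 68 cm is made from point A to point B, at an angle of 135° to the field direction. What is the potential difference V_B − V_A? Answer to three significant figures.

2.34×10⁴ V

Only the component of displacement along E changes the potential: ΔV = −E·d·cosθ.
ΔV = −(4.86×10⁴ V/m)(0.680 m)cos135° = 2.34×10⁴ V.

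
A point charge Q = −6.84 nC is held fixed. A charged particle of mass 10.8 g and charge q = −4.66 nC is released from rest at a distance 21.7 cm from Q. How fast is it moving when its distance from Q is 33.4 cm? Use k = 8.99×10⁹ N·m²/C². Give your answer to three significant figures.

Only the electrostatic force acts, so mechanical energy is conserved: ½mv² = U₁ − U₂ = kQq(1/r₁ − 1/r₂).
U₁ − U₂ = (8.99×10⁹ N·m²/C²)(-6.84×10⁻⁹ C)(-4.66×10⁻⁹ C)(1/0.217 − 1/0.334) = 4.63×10⁻⁷ J.
v = √(2·4.63×10⁻⁷/0.0108) = 9.26×10⁻³ m/s.

9.26×10⁻³ m/s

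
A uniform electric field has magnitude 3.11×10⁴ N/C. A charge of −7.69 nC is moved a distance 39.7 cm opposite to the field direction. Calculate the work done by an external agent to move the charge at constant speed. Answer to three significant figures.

-9.49×10⁻⁵ J

The potential change for a displacement 39.7 cm opposite to the field direction is ΔV = +Ed = 1.23×10⁴ V.
W_ext = qΔV = -9.49×10⁻⁵ J.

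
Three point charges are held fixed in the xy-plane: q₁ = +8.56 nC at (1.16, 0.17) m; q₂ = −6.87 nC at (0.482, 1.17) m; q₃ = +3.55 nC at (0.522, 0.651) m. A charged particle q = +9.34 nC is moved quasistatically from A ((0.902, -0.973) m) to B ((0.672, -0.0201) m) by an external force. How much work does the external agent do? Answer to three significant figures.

7.99×10⁻⁷ J

For quasistatic motion the external work equals the change in potential energy: W_ext = qΔV = q(V_B − V_A).
At A: distances to the source charges are 1.17 m, 2.18 m, 1.67 m; V_A = Σ kqᵢ/rᵢ = 56.5 V.
At B: distances to the source charges are 0.524 m, 1.21 m, 0.688 m; V_B = Σ kqᵢ/rᵢ = 142 V.
ΔV = V_B − V_A = 85.6 V.
W_ext = qΔV = (9.34×10⁻⁹ C)(85.6 V) = 7.99×10⁻⁷ J.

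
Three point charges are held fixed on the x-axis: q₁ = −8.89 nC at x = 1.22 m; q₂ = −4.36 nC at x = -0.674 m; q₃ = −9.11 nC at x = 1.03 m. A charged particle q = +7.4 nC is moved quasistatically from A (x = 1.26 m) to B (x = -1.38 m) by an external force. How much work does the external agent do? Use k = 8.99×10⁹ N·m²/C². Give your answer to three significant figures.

1.67×10⁻⁵ J

For quasistatic motion the external work equals the change in potential energy: W_ext = qΔV = q(V_B − V_A).
At A: distances to the source charges are 0.0400 m, 1.93 m, 0.230 m; V_A = Σ kqᵢ/rᵢ = -2370 V.
At B: distances to the source charges are 2.60 m, 0.706 m, 2.41 m; V_B = Σ kqᵢ/rᵢ = -120 V.
ΔV = V_B − V_A = 2250 V.
W_ext = qΔV = (7.40×10⁻⁹ C)(2250 V) = 1.67×10⁻⁵ J.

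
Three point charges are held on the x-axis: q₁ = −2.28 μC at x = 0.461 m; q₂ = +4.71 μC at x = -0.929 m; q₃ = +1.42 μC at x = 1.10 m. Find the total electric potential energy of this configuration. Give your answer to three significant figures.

-0.0854 J

The assembly work is the sum of pairwise potential energies, U = Σ_{i<j} kqᵢqⱼ/rᵢⱼ.
Pair separations: r₁₂ = 1.39 m, r₁₃ = 0.639 m, r₂₃ = 2.03 m.
U = (-0.0695) + (-0.0455) + (0.0296) = -0.0854 J.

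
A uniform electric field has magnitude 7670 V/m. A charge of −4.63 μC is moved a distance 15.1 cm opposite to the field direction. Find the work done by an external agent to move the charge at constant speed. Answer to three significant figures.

-5.36×10⁻³ J

The potential change for a displacement 15.1 cm opposite to the field direction is ΔV = +Ed = 1160 V.
W_ext = qΔV = -5.36×10⁻³ J.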